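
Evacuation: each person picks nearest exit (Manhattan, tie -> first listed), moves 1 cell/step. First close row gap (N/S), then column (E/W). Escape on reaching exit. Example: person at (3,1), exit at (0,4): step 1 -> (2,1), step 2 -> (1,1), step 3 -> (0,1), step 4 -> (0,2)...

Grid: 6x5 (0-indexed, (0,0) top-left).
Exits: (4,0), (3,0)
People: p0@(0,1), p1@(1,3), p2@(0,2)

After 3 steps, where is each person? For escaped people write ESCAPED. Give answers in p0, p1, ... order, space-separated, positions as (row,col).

Step 1: p0:(0,1)->(1,1) | p1:(1,3)->(2,3) | p2:(0,2)->(1,2)
Step 2: p0:(1,1)->(2,1) | p1:(2,3)->(3,3) | p2:(1,2)->(2,2)
Step 3: p0:(2,1)->(3,1) | p1:(3,3)->(3,2) | p2:(2,2)->(3,2)

(3,1) (3,2) (3,2)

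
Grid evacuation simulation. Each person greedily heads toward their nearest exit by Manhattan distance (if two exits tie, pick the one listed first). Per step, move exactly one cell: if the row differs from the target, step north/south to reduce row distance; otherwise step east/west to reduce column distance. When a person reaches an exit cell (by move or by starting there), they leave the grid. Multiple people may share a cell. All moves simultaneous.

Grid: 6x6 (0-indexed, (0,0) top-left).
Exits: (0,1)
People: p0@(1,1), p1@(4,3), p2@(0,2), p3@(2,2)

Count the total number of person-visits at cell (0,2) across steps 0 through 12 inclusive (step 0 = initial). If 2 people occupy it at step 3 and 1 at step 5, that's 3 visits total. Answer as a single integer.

Answer: 3

Derivation:
Step 0: p0@(1,1) p1@(4,3) p2@(0,2) p3@(2,2) -> at (0,2): 1 [p2], cum=1
Step 1: p0@ESC p1@(3,3) p2@ESC p3@(1,2) -> at (0,2): 0 [-], cum=1
Step 2: p0@ESC p1@(2,3) p2@ESC p3@(0,2) -> at (0,2): 1 [p3], cum=2
Step 3: p0@ESC p1@(1,3) p2@ESC p3@ESC -> at (0,2): 0 [-], cum=2
Step 4: p0@ESC p1@(0,3) p2@ESC p3@ESC -> at (0,2): 0 [-], cum=2
Step 5: p0@ESC p1@(0,2) p2@ESC p3@ESC -> at (0,2): 1 [p1], cum=3
Step 6: p0@ESC p1@ESC p2@ESC p3@ESC -> at (0,2): 0 [-], cum=3
Total visits = 3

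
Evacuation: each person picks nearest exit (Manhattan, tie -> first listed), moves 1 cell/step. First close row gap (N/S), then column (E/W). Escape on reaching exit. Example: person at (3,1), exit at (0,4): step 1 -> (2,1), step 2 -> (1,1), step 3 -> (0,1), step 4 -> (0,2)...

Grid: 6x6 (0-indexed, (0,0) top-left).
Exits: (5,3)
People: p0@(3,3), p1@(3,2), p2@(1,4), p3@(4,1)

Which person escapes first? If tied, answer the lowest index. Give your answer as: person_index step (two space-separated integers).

Step 1: p0:(3,3)->(4,3) | p1:(3,2)->(4,2) | p2:(1,4)->(2,4) | p3:(4,1)->(5,1)
Step 2: p0:(4,3)->(5,3)->EXIT | p1:(4,2)->(5,2) | p2:(2,4)->(3,4) | p3:(5,1)->(5,2)
Step 3: p0:escaped | p1:(5,2)->(5,3)->EXIT | p2:(3,4)->(4,4) | p3:(5,2)->(5,3)->EXIT
Step 4: p0:escaped | p1:escaped | p2:(4,4)->(5,4) | p3:escaped
Step 5: p0:escaped | p1:escaped | p2:(5,4)->(5,3)->EXIT | p3:escaped
Exit steps: [2, 3, 5, 3]
First to escape: p0 at step 2

Answer: 0 2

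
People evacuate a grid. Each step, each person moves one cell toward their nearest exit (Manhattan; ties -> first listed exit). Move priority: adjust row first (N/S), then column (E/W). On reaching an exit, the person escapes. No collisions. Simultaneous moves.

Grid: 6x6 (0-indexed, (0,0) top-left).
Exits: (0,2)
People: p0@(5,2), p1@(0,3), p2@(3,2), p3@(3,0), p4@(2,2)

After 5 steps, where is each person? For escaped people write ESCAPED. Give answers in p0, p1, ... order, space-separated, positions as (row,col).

Step 1: p0:(5,2)->(4,2) | p1:(0,3)->(0,2)->EXIT | p2:(3,2)->(2,2) | p3:(3,0)->(2,0) | p4:(2,2)->(1,2)
Step 2: p0:(4,2)->(3,2) | p1:escaped | p2:(2,2)->(1,2) | p3:(2,0)->(1,0) | p4:(1,2)->(0,2)->EXIT
Step 3: p0:(3,2)->(2,2) | p1:escaped | p2:(1,2)->(0,2)->EXIT | p3:(1,0)->(0,0) | p4:escaped
Step 4: p0:(2,2)->(1,2) | p1:escaped | p2:escaped | p3:(0,0)->(0,1) | p4:escaped
Step 5: p0:(1,2)->(0,2)->EXIT | p1:escaped | p2:escaped | p3:(0,1)->(0,2)->EXIT | p4:escaped

ESCAPED ESCAPED ESCAPED ESCAPED ESCAPED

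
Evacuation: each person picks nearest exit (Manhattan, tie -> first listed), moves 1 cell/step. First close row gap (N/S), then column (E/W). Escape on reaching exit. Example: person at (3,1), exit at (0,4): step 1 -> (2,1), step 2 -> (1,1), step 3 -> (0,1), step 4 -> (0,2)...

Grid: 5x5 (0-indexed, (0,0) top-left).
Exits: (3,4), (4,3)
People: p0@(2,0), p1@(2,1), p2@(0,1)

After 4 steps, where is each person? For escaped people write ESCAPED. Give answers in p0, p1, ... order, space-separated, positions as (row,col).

Step 1: p0:(2,0)->(3,0) | p1:(2,1)->(3,1) | p2:(0,1)->(1,1)
Step 2: p0:(3,0)->(3,1) | p1:(3,1)->(3,2) | p2:(1,1)->(2,1)
Step 3: p0:(3,1)->(3,2) | p1:(3,2)->(3,3) | p2:(2,1)->(3,1)
Step 4: p0:(3,2)->(3,3) | p1:(3,3)->(3,4)->EXIT | p2:(3,1)->(3,2)

(3,3) ESCAPED (3,2)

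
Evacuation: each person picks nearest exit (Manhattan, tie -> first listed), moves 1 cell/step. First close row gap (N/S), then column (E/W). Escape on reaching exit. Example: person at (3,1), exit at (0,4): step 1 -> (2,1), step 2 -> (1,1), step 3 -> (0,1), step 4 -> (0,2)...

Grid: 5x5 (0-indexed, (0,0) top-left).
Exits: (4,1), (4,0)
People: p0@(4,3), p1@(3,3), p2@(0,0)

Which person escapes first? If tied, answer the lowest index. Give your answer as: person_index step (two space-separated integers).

Step 1: p0:(4,3)->(4,2) | p1:(3,3)->(4,3) | p2:(0,0)->(1,0)
Step 2: p0:(4,2)->(4,1)->EXIT | p1:(4,3)->(4,2) | p2:(1,0)->(2,0)
Step 3: p0:escaped | p1:(4,2)->(4,1)->EXIT | p2:(2,0)->(3,0)
Step 4: p0:escaped | p1:escaped | p2:(3,0)->(4,0)->EXIT
Exit steps: [2, 3, 4]
First to escape: p0 at step 2

Answer: 0 2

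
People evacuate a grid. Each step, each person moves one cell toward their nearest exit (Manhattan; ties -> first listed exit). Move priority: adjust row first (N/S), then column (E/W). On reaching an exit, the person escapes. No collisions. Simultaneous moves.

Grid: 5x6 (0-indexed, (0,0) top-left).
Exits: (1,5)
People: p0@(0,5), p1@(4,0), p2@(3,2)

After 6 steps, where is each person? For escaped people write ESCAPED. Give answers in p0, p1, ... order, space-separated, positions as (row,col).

Step 1: p0:(0,5)->(1,5)->EXIT | p1:(4,0)->(3,0) | p2:(3,2)->(2,2)
Step 2: p0:escaped | p1:(3,0)->(2,0) | p2:(2,2)->(1,2)
Step 3: p0:escaped | p1:(2,0)->(1,0) | p2:(1,2)->(1,3)
Step 4: p0:escaped | p1:(1,0)->(1,1) | p2:(1,3)->(1,4)
Step 5: p0:escaped | p1:(1,1)->(1,2) | p2:(1,4)->(1,5)->EXIT
Step 6: p0:escaped | p1:(1,2)->(1,3) | p2:escaped

ESCAPED (1,3) ESCAPED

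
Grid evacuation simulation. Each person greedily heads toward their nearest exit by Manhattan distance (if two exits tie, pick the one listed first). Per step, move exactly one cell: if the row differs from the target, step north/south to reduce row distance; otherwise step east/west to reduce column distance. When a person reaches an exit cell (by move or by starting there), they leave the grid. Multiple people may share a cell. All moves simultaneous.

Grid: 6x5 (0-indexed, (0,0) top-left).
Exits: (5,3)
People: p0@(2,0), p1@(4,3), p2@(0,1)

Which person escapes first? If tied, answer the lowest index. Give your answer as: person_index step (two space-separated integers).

Answer: 1 1

Derivation:
Step 1: p0:(2,0)->(3,0) | p1:(4,3)->(5,3)->EXIT | p2:(0,1)->(1,1)
Step 2: p0:(3,0)->(4,0) | p1:escaped | p2:(1,1)->(2,1)
Step 3: p0:(4,0)->(5,0) | p1:escaped | p2:(2,1)->(3,1)
Step 4: p0:(5,0)->(5,1) | p1:escaped | p2:(3,1)->(4,1)
Step 5: p0:(5,1)->(5,2) | p1:escaped | p2:(4,1)->(5,1)
Step 6: p0:(5,2)->(5,3)->EXIT | p1:escaped | p2:(5,1)->(5,2)
Step 7: p0:escaped | p1:escaped | p2:(5,2)->(5,3)->EXIT
Exit steps: [6, 1, 7]
First to escape: p1 at step 1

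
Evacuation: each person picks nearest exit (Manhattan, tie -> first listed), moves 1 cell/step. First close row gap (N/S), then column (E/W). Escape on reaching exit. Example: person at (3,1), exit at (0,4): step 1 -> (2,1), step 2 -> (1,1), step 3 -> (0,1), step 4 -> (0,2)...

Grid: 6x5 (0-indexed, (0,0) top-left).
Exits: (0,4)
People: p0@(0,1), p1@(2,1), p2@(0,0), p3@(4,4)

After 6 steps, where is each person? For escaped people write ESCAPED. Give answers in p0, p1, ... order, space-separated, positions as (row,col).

Step 1: p0:(0,1)->(0,2) | p1:(2,1)->(1,1) | p2:(0,0)->(0,1) | p3:(4,4)->(3,4)
Step 2: p0:(0,2)->(0,3) | p1:(1,1)->(0,1) | p2:(0,1)->(0,2) | p3:(3,4)->(2,4)
Step 3: p0:(0,3)->(0,4)->EXIT | p1:(0,1)->(0,2) | p2:(0,2)->(0,3) | p3:(2,4)->(1,4)
Step 4: p0:escaped | p1:(0,2)->(0,3) | p2:(0,3)->(0,4)->EXIT | p3:(1,4)->(0,4)->EXIT
Step 5: p0:escaped | p1:(0,3)->(0,4)->EXIT | p2:escaped | p3:escaped

ESCAPED ESCAPED ESCAPED ESCAPED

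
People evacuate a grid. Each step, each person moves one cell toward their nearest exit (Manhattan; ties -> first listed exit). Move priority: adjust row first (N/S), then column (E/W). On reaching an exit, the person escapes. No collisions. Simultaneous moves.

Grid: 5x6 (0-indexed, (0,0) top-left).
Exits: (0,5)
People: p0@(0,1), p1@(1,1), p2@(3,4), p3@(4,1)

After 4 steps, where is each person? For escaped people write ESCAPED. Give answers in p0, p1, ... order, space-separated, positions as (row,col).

Step 1: p0:(0,1)->(0,2) | p1:(1,1)->(0,1) | p2:(3,4)->(2,4) | p3:(4,1)->(3,1)
Step 2: p0:(0,2)->(0,3) | p1:(0,1)->(0,2) | p2:(2,4)->(1,4) | p3:(3,1)->(2,1)
Step 3: p0:(0,3)->(0,4) | p1:(0,2)->(0,3) | p2:(1,4)->(0,4) | p3:(2,1)->(1,1)
Step 4: p0:(0,4)->(0,5)->EXIT | p1:(0,3)->(0,4) | p2:(0,4)->(0,5)->EXIT | p3:(1,1)->(0,1)

ESCAPED (0,4) ESCAPED (0,1)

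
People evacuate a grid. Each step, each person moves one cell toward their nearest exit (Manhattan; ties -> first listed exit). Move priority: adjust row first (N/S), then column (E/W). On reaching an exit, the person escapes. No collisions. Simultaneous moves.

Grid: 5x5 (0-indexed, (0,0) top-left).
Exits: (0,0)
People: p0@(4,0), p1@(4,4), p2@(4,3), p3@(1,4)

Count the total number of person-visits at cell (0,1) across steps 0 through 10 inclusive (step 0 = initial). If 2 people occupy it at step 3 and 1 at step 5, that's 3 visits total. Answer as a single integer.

Step 0: p0@(4,0) p1@(4,4) p2@(4,3) p3@(1,4) -> at (0,1): 0 [-], cum=0
Step 1: p0@(3,0) p1@(3,4) p2@(3,3) p3@(0,4) -> at (0,1): 0 [-], cum=0
Step 2: p0@(2,0) p1@(2,4) p2@(2,3) p3@(0,3) -> at (0,1): 0 [-], cum=0
Step 3: p0@(1,0) p1@(1,4) p2@(1,3) p3@(0,2) -> at (0,1): 0 [-], cum=0
Step 4: p0@ESC p1@(0,4) p2@(0,3) p3@(0,1) -> at (0,1): 1 [p3], cum=1
Step 5: p0@ESC p1@(0,3) p2@(0,2) p3@ESC -> at (0,1): 0 [-], cum=1
Step 6: p0@ESC p1@(0,2) p2@(0,1) p3@ESC -> at (0,1): 1 [p2], cum=2
Step 7: p0@ESC p1@(0,1) p2@ESC p3@ESC -> at (0,1): 1 [p1], cum=3
Step 8: p0@ESC p1@ESC p2@ESC p3@ESC -> at (0,1): 0 [-], cum=3
Total visits = 3

Answer: 3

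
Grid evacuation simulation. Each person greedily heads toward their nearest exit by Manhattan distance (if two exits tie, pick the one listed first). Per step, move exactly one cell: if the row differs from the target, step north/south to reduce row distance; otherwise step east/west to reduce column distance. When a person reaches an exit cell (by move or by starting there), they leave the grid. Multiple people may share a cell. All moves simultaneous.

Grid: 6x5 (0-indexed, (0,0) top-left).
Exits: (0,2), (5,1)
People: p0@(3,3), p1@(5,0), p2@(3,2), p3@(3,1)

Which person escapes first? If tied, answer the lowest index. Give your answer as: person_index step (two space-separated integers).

Step 1: p0:(3,3)->(2,3) | p1:(5,0)->(5,1)->EXIT | p2:(3,2)->(2,2) | p3:(3,1)->(4,1)
Step 2: p0:(2,3)->(1,3) | p1:escaped | p2:(2,2)->(1,2) | p3:(4,1)->(5,1)->EXIT
Step 3: p0:(1,3)->(0,3) | p1:escaped | p2:(1,2)->(0,2)->EXIT | p3:escaped
Step 4: p0:(0,3)->(0,2)->EXIT | p1:escaped | p2:escaped | p3:escaped
Exit steps: [4, 1, 3, 2]
First to escape: p1 at step 1

Answer: 1 1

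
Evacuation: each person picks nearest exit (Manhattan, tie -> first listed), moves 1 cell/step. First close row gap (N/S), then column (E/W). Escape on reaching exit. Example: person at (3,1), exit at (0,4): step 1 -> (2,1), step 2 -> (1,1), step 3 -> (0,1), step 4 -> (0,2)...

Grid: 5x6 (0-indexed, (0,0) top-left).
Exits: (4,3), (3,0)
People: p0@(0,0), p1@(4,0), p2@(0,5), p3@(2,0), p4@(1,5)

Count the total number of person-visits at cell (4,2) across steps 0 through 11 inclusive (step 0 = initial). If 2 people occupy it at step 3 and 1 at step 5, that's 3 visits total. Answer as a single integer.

Step 0: p0@(0,0) p1@(4,0) p2@(0,5) p3@(2,0) p4@(1,5) -> at (4,2): 0 [-], cum=0
Step 1: p0@(1,0) p1@ESC p2@(1,5) p3@ESC p4@(2,5) -> at (4,2): 0 [-], cum=0
Step 2: p0@(2,0) p1@ESC p2@(2,5) p3@ESC p4@(3,5) -> at (4,2): 0 [-], cum=0
Step 3: p0@ESC p1@ESC p2@(3,5) p3@ESC p4@(4,5) -> at (4,2): 0 [-], cum=0
Step 4: p0@ESC p1@ESC p2@(4,5) p3@ESC p4@(4,4) -> at (4,2): 0 [-], cum=0
Step 5: p0@ESC p1@ESC p2@(4,4) p3@ESC p4@ESC -> at (4,2): 0 [-], cum=0
Step 6: p0@ESC p1@ESC p2@ESC p3@ESC p4@ESC -> at (4,2): 0 [-], cum=0
Total visits = 0

Answer: 0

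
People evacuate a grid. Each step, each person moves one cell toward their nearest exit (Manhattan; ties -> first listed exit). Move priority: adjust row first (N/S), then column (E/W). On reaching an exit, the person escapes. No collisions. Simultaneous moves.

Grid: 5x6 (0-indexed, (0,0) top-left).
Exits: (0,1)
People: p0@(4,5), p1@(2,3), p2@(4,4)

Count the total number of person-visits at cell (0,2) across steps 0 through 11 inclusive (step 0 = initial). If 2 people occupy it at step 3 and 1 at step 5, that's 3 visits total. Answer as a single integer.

Step 0: p0@(4,5) p1@(2,3) p2@(4,4) -> at (0,2): 0 [-], cum=0
Step 1: p0@(3,5) p1@(1,3) p2@(3,4) -> at (0,2): 0 [-], cum=0
Step 2: p0@(2,5) p1@(0,3) p2@(2,4) -> at (0,2): 0 [-], cum=0
Step 3: p0@(1,5) p1@(0,2) p2@(1,4) -> at (0,2): 1 [p1], cum=1
Step 4: p0@(0,5) p1@ESC p2@(0,4) -> at (0,2): 0 [-], cum=1
Step 5: p0@(0,4) p1@ESC p2@(0,3) -> at (0,2): 0 [-], cum=1
Step 6: p0@(0,3) p1@ESC p2@(0,2) -> at (0,2): 1 [p2], cum=2
Step 7: p0@(0,2) p1@ESC p2@ESC -> at (0,2): 1 [p0], cum=3
Step 8: p0@ESC p1@ESC p2@ESC -> at (0,2): 0 [-], cum=3
Total visits = 3

Answer: 3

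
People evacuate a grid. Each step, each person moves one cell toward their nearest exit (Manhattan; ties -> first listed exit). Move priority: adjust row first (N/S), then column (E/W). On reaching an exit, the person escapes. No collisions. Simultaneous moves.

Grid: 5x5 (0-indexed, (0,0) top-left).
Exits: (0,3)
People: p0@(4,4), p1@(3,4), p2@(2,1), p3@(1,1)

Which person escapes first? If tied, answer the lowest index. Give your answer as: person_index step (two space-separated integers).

Answer: 3 3

Derivation:
Step 1: p0:(4,4)->(3,4) | p1:(3,4)->(2,4) | p2:(2,1)->(1,1) | p3:(1,1)->(0,1)
Step 2: p0:(3,4)->(2,4) | p1:(2,4)->(1,4) | p2:(1,1)->(0,1) | p3:(0,1)->(0,2)
Step 3: p0:(2,4)->(1,4) | p1:(1,4)->(0,4) | p2:(0,1)->(0,2) | p3:(0,2)->(0,3)->EXIT
Step 4: p0:(1,4)->(0,4) | p1:(0,4)->(0,3)->EXIT | p2:(0,2)->(0,3)->EXIT | p3:escaped
Step 5: p0:(0,4)->(0,3)->EXIT | p1:escaped | p2:escaped | p3:escaped
Exit steps: [5, 4, 4, 3]
First to escape: p3 at step 3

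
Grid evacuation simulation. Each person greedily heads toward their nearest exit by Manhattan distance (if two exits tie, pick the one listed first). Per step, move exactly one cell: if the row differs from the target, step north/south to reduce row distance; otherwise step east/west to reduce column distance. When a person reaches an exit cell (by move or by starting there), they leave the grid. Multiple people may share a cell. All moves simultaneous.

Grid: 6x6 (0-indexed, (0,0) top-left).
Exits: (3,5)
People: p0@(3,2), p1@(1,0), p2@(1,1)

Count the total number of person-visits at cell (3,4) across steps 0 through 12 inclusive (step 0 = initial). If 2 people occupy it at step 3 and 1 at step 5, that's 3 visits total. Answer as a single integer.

Answer: 3

Derivation:
Step 0: p0@(3,2) p1@(1,0) p2@(1,1) -> at (3,4): 0 [-], cum=0
Step 1: p0@(3,3) p1@(2,0) p2@(2,1) -> at (3,4): 0 [-], cum=0
Step 2: p0@(3,4) p1@(3,0) p2@(3,1) -> at (3,4): 1 [p0], cum=1
Step 3: p0@ESC p1@(3,1) p2@(3,2) -> at (3,4): 0 [-], cum=1
Step 4: p0@ESC p1@(3,2) p2@(3,3) -> at (3,4): 0 [-], cum=1
Step 5: p0@ESC p1@(3,3) p2@(3,4) -> at (3,4): 1 [p2], cum=2
Step 6: p0@ESC p1@(3,4) p2@ESC -> at (3,4): 1 [p1], cum=3
Step 7: p0@ESC p1@ESC p2@ESC -> at (3,4): 0 [-], cum=3
Total visits = 3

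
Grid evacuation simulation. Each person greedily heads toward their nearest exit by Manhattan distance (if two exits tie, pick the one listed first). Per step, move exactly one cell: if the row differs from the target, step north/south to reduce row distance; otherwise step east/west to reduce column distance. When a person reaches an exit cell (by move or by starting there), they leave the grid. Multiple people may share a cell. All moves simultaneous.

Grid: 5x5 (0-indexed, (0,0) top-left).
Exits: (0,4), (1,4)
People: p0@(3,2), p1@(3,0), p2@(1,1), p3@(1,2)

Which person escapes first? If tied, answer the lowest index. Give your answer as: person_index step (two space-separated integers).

Answer: 3 2

Derivation:
Step 1: p0:(3,2)->(2,2) | p1:(3,0)->(2,0) | p2:(1,1)->(1,2) | p3:(1,2)->(1,3)
Step 2: p0:(2,2)->(1,2) | p1:(2,0)->(1,0) | p2:(1,2)->(1,3) | p3:(1,3)->(1,4)->EXIT
Step 3: p0:(1,2)->(1,3) | p1:(1,0)->(1,1) | p2:(1,3)->(1,4)->EXIT | p3:escaped
Step 4: p0:(1,3)->(1,4)->EXIT | p1:(1,1)->(1,2) | p2:escaped | p3:escaped
Step 5: p0:escaped | p1:(1,2)->(1,3) | p2:escaped | p3:escaped
Step 6: p0:escaped | p1:(1,3)->(1,4)->EXIT | p2:escaped | p3:escaped
Exit steps: [4, 6, 3, 2]
First to escape: p3 at step 2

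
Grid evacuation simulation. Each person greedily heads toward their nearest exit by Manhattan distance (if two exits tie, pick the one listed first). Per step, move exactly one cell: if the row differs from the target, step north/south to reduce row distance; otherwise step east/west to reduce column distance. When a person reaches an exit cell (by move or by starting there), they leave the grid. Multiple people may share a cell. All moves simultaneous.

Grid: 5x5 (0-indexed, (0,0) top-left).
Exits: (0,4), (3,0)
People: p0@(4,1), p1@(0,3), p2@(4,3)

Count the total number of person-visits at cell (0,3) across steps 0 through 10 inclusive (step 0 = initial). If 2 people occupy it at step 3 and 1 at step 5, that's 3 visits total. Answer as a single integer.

Step 0: p0@(4,1) p1@(0,3) p2@(4,3) -> at (0,3): 1 [p1], cum=1
Step 1: p0@(3,1) p1@ESC p2@(3,3) -> at (0,3): 0 [-], cum=1
Step 2: p0@ESC p1@ESC p2@(3,2) -> at (0,3): 0 [-], cum=1
Step 3: p0@ESC p1@ESC p2@(3,1) -> at (0,3): 0 [-], cum=1
Step 4: p0@ESC p1@ESC p2@ESC -> at (0,3): 0 [-], cum=1
Total visits = 1

Answer: 1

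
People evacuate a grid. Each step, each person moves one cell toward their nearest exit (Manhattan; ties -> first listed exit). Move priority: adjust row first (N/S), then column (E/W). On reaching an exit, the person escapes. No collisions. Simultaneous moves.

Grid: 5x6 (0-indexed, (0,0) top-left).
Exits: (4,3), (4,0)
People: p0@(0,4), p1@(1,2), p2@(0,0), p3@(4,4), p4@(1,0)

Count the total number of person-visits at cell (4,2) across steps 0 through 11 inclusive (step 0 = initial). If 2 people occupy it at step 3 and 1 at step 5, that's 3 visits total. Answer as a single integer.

Answer: 1

Derivation:
Step 0: p0@(0,4) p1@(1,2) p2@(0,0) p3@(4,4) p4@(1,0) -> at (4,2): 0 [-], cum=0
Step 1: p0@(1,4) p1@(2,2) p2@(1,0) p3@ESC p4@(2,0) -> at (4,2): 0 [-], cum=0
Step 2: p0@(2,4) p1@(3,2) p2@(2,0) p3@ESC p4@(3,0) -> at (4,2): 0 [-], cum=0
Step 3: p0@(3,4) p1@(4,2) p2@(3,0) p3@ESC p4@ESC -> at (4,2): 1 [p1], cum=1
Step 4: p0@(4,4) p1@ESC p2@ESC p3@ESC p4@ESC -> at (4,2): 0 [-], cum=1
Step 5: p0@ESC p1@ESC p2@ESC p3@ESC p4@ESC -> at (4,2): 0 [-], cum=1
Total visits = 1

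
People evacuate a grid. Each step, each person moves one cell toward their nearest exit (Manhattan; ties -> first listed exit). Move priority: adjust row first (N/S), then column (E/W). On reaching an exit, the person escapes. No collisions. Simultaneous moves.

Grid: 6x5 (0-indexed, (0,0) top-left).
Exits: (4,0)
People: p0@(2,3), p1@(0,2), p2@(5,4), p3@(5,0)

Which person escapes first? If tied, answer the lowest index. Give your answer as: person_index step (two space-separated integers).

Answer: 3 1

Derivation:
Step 1: p0:(2,3)->(3,3) | p1:(0,2)->(1,2) | p2:(5,4)->(4,4) | p3:(5,0)->(4,0)->EXIT
Step 2: p0:(3,3)->(4,3) | p1:(1,2)->(2,2) | p2:(4,4)->(4,3) | p3:escaped
Step 3: p0:(4,3)->(4,2) | p1:(2,2)->(3,2) | p2:(4,3)->(4,2) | p3:escaped
Step 4: p0:(4,2)->(4,1) | p1:(3,2)->(4,2) | p2:(4,2)->(4,1) | p3:escaped
Step 5: p0:(4,1)->(4,0)->EXIT | p1:(4,2)->(4,1) | p2:(4,1)->(4,0)->EXIT | p3:escaped
Step 6: p0:escaped | p1:(4,1)->(4,0)->EXIT | p2:escaped | p3:escaped
Exit steps: [5, 6, 5, 1]
First to escape: p3 at step 1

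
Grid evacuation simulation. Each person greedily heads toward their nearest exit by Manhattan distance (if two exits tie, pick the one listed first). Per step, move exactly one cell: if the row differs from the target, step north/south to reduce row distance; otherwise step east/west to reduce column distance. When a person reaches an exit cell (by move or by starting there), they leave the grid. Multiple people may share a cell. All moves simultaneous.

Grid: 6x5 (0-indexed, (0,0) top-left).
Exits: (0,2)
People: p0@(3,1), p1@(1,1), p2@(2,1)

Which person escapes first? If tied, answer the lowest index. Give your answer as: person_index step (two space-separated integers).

Step 1: p0:(3,1)->(2,1) | p1:(1,1)->(0,1) | p2:(2,1)->(1,1)
Step 2: p0:(2,1)->(1,1) | p1:(0,1)->(0,2)->EXIT | p2:(1,1)->(0,1)
Step 3: p0:(1,1)->(0,1) | p1:escaped | p2:(0,1)->(0,2)->EXIT
Step 4: p0:(0,1)->(0,2)->EXIT | p1:escaped | p2:escaped
Exit steps: [4, 2, 3]
First to escape: p1 at step 2

Answer: 1 2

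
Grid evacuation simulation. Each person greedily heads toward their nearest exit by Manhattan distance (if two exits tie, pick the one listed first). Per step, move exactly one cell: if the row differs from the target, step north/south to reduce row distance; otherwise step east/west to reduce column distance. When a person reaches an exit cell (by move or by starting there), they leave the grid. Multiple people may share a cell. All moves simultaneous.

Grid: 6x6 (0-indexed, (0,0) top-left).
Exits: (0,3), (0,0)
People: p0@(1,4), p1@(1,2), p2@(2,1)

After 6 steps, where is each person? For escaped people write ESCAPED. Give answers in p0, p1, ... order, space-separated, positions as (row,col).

Step 1: p0:(1,4)->(0,4) | p1:(1,2)->(0,2) | p2:(2,1)->(1,1)
Step 2: p0:(0,4)->(0,3)->EXIT | p1:(0,2)->(0,3)->EXIT | p2:(1,1)->(0,1)
Step 3: p0:escaped | p1:escaped | p2:(0,1)->(0,0)->EXIT

ESCAPED ESCAPED ESCAPED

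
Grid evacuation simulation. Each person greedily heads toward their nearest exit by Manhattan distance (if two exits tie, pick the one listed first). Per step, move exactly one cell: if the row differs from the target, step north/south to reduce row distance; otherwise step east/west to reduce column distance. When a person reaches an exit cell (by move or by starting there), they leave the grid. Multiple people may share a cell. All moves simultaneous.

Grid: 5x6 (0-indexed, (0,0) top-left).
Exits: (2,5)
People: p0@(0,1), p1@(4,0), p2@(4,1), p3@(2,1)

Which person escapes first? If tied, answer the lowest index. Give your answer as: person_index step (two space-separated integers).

Step 1: p0:(0,1)->(1,1) | p1:(4,0)->(3,0) | p2:(4,1)->(3,1) | p3:(2,1)->(2,2)
Step 2: p0:(1,1)->(2,1) | p1:(3,0)->(2,0) | p2:(3,1)->(2,1) | p3:(2,2)->(2,3)
Step 3: p0:(2,1)->(2,2) | p1:(2,0)->(2,1) | p2:(2,1)->(2,2) | p3:(2,3)->(2,4)
Step 4: p0:(2,2)->(2,3) | p1:(2,1)->(2,2) | p2:(2,2)->(2,3) | p3:(2,4)->(2,5)->EXIT
Step 5: p0:(2,3)->(2,4) | p1:(2,2)->(2,3) | p2:(2,3)->(2,4) | p3:escaped
Step 6: p0:(2,4)->(2,5)->EXIT | p1:(2,3)->(2,4) | p2:(2,4)->(2,5)->EXIT | p3:escaped
Step 7: p0:escaped | p1:(2,4)->(2,5)->EXIT | p2:escaped | p3:escaped
Exit steps: [6, 7, 6, 4]
First to escape: p3 at step 4

Answer: 3 4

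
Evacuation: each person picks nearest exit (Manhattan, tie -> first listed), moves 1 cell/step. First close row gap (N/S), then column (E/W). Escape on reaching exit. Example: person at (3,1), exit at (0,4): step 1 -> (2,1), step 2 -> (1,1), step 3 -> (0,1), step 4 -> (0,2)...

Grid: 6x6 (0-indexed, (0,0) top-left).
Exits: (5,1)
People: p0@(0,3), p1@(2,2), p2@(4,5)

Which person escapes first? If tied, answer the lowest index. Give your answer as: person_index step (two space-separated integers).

Answer: 1 4

Derivation:
Step 1: p0:(0,3)->(1,3) | p1:(2,2)->(3,2) | p2:(4,5)->(5,5)
Step 2: p0:(1,3)->(2,3) | p1:(3,2)->(4,2) | p2:(5,5)->(5,4)
Step 3: p0:(2,3)->(3,3) | p1:(4,2)->(5,2) | p2:(5,4)->(5,3)
Step 4: p0:(3,3)->(4,3) | p1:(5,2)->(5,1)->EXIT | p2:(5,3)->(5,2)
Step 5: p0:(4,3)->(5,3) | p1:escaped | p2:(5,2)->(5,1)->EXIT
Step 6: p0:(5,3)->(5,2) | p1:escaped | p2:escaped
Step 7: p0:(5,2)->(5,1)->EXIT | p1:escaped | p2:escaped
Exit steps: [7, 4, 5]
First to escape: p1 at step 4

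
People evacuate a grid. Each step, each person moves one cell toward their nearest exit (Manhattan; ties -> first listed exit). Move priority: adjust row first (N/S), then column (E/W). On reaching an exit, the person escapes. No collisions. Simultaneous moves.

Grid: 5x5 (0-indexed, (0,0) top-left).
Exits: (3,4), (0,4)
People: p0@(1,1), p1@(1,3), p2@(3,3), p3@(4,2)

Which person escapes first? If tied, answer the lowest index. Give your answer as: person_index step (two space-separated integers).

Answer: 2 1

Derivation:
Step 1: p0:(1,1)->(0,1) | p1:(1,3)->(0,3) | p2:(3,3)->(3,4)->EXIT | p3:(4,2)->(3,2)
Step 2: p0:(0,1)->(0,2) | p1:(0,3)->(0,4)->EXIT | p2:escaped | p3:(3,2)->(3,3)
Step 3: p0:(0,2)->(0,3) | p1:escaped | p2:escaped | p3:(3,3)->(3,4)->EXIT
Step 4: p0:(0,3)->(0,4)->EXIT | p1:escaped | p2:escaped | p3:escaped
Exit steps: [4, 2, 1, 3]
First to escape: p2 at step 1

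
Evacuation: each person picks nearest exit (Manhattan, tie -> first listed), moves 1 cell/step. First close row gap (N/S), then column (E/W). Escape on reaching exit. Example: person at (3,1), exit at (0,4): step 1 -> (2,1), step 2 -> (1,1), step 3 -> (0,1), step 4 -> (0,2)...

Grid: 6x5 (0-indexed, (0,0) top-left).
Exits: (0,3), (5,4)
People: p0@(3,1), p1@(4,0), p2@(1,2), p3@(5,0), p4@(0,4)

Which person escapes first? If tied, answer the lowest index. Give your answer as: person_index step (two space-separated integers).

Answer: 4 1

Derivation:
Step 1: p0:(3,1)->(2,1) | p1:(4,0)->(5,0) | p2:(1,2)->(0,2) | p3:(5,0)->(5,1) | p4:(0,4)->(0,3)->EXIT
Step 2: p0:(2,1)->(1,1) | p1:(5,0)->(5,1) | p2:(0,2)->(0,3)->EXIT | p3:(5,1)->(5,2) | p4:escaped
Step 3: p0:(1,1)->(0,1) | p1:(5,1)->(5,2) | p2:escaped | p3:(5,2)->(5,3) | p4:escaped
Step 4: p0:(0,1)->(0,2) | p1:(5,2)->(5,3) | p2:escaped | p3:(5,3)->(5,4)->EXIT | p4:escaped
Step 5: p0:(0,2)->(0,3)->EXIT | p1:(5,3)->(5,4)->EXIT | p2:escaped | p3:escaped | p4:escaped
Exit steps: [5, 5, 2, 4, 1]
First to escape: p4 at step 1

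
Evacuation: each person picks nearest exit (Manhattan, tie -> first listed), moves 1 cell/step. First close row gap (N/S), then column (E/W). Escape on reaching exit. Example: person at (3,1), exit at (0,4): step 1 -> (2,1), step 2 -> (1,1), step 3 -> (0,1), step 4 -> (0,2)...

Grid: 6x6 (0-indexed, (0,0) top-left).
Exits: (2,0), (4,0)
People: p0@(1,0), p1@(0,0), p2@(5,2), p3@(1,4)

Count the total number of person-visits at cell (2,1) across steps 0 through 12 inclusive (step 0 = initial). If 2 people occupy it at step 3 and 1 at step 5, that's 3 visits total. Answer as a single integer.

Answer: 1

Derivation:
Step 0: p0@(1,0) p1@(0,0) p2@(5,2) p3@(1,4) -> at (2,1): 0 [-], cum=0
Step 1: p0@ESC p1@(1,0) p2@(4,2) p3@(2,4) -> at (2,1): 0 [-], cum=0
Step 2: p0@ESC p1@ESC p2@(4,1) p3@(2,3) -> at (2,1): 0 [-], cum=0
Step 3: p0@ESC p1@ESC p2@ESC p3@(2,2) -> at (2,1): 0 [-], cum=0
Step 4: p0@ESC p1@ESC p2@ESC p3@(2,1) -> at (2,1): 1 [p3], cum=1
Step 5: p0@ESC p1@ESC p2@ESC p3@ESC -> at (2,1): 0 [-], cum=1
Total visits = 1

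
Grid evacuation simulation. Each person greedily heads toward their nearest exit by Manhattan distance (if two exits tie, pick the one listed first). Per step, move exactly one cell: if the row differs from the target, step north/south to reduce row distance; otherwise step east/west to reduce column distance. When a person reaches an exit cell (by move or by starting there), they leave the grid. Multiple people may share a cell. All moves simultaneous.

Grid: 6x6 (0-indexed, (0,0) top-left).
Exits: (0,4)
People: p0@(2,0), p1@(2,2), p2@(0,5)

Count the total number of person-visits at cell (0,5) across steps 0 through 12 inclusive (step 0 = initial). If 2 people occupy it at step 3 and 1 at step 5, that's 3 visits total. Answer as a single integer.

Step 0: p0@(2,0) p1@(2,2) p2@(0,5) -> at (0,5): 1 [p2], cum=1
Step 1: p0@(1,0) p1@(1,2) p2@ESC -> at (0,5): 0 [-], cum=1
Step 2: p0@(0,0) p1@(0,2) p2@ESC -> at (0,5): 0 [-], cum=1
Step 3: p0@(0,1) p1@(0,3) p2@ESC -> at (0,5): 0 [-], cum=1
Step 4: p0@(0,2) p1@ESC p2@ESC -> at (0,5): 0 [-], cum=1
Step 5: p0@(0,3) p1@ESC p2@ESC -> at (0,5): 0 [-], cum=1
Step 6: p0@ESC p1@ESC p2@ESC -> at (0,5): 0 [-], cum=1
Total visits = 1

Answer: 1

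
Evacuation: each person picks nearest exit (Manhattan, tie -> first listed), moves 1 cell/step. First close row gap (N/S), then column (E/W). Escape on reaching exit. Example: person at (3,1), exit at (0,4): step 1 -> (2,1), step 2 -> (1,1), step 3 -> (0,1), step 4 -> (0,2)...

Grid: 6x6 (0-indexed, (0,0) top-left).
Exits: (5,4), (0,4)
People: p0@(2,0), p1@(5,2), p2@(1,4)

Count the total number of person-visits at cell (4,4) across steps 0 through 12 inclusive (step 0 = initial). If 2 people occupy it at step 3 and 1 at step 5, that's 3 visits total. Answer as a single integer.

Answer: 0

Derivation:
Step 0: p0@(2,0) p1@(5,2) p2@(1,4) -> at (4,4): 0 [-], cum=0
Step 1: p0@(1,0) p1@(5,3) p2@ESC -> at (4,4): 0 [-], cum=0
Step 2: p0@(0,0) p1@ESC p2@ESC -> at (4,4): 0 [-], cum=0
Step 3: p0@(0,1) p1@ESC p2@ESC -> at (4,4): 0 [-], cum=0
Step 4: p0@(0,2) p1@ESC p2@ESC -> at (4,4): 0 [-], cum=0
Step 5: p0@(0,3) p1@ESC p2@ESC -> at (4,4): 0 [-], cum=0
Step 6: p0@ESC p1@ESC p2@ESC -> at (4,4): 0 [-], cum=0
Total visits = 0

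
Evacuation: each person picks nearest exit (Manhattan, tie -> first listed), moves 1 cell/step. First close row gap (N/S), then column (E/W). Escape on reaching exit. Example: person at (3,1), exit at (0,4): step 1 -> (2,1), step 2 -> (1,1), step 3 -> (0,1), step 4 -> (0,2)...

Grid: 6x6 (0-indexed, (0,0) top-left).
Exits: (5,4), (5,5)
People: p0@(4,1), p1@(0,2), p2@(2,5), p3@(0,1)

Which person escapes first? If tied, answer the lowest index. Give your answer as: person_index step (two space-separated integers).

Step 1: p0:(4,1)->(5,1) | p1:(0,2)->(1,2) | p2:(2,5)->(3,5) | p3:(0,1)->(1,1)
Step 2: p0:(5,1)->(5,2) | p1:(1,2)->(2,2) | p2:(3,5)->(4,5) | p3:(1,1)->(2,1)
Step 3: p0:(5,2)->(5,3) | p1:(2,2)->(3,2) | p2:(4,5)->(5,5)->EXIT | p3:(2,1)->(3,1)
Step 4: p0:(5,3)->(5,4)->EXIT | p1:(3,2)->(4,2) | p2:escaped | p3:(3,1)->(4,1)
Step 5: p0:escaped | p1:(4,2)->(5,2) | p2:escaped | p3:(4,1)->(5,1)
Step 6: p0:escaped | p1:(5,2)->(5,3) | p2:escaped | p3:(5,1)->(5,2)
Step 7: p0:escaped | p1:(5,3)->(5,4)->EXIT | p2:escaped | p3:(5,2)->(5,3)
Step 8: p0:escaped | p1:escaped | p2:escaped | p3:(5,3)->(5,4)->EXIT
Exit steps: [4, 7, 3, 8]
First to escape: p2 at step 3

Answer: 2 3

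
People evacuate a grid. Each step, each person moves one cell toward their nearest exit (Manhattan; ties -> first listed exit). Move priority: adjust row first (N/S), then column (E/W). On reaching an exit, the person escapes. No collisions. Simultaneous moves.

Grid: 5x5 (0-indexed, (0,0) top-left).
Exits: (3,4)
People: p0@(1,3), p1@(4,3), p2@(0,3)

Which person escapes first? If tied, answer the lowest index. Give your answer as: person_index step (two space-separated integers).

Step 1: p0:(1,3)->(2,3) | p1:(4,3)->(3,3) | p2:(0,3)->(1,3)
Step 2: p0:(2,3)->(3,3) | p1:(3,3)->(3,4)->EXIT | p2:(1,3)->(2,3)
Step 3: p0:(3,3)->(3,4)->EXIT | p1:escaped | p2:(2,3)->(3,3)
Step 4: p0:escaped | p1:escaped | p2:(3,3)->(3,4)->EXIT
Exit steps: [3, 2, 4]
First to escape: p1 at step 2

Answer: 1 2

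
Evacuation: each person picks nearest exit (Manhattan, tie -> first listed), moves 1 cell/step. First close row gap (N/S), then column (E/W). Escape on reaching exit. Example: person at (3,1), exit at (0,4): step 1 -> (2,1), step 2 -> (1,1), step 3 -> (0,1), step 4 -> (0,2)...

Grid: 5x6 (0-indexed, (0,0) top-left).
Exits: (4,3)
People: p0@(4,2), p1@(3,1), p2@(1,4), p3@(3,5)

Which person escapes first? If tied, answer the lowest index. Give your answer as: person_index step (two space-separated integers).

Answer: 0 1

Derivation:
Step 1: p0:(4,2)->(4,3)->EXIT | p1:(3,1)->(4,1) | p2:(1,4)->(2,4) | p3:(3,5)->(4,5)
Step 2: p0:escaped | p1:(4,1)->(4,2) | p2:(2,4)->(3,4) | p3:(4,5)->(4,4)
Step 3: p0:escaped | p1:(4,2)->(4,3)->EXIT | p2:(3,4)->(4,4) | p3:(4,4)->(4,3)->EXIT
Step 4: p0:escaped | p1:escaped | p2:(4,4)->(4,3)->EXIT | p3:escaped
Exit steps: [1, 3, 4, 3]
First to escape: p0 at step 1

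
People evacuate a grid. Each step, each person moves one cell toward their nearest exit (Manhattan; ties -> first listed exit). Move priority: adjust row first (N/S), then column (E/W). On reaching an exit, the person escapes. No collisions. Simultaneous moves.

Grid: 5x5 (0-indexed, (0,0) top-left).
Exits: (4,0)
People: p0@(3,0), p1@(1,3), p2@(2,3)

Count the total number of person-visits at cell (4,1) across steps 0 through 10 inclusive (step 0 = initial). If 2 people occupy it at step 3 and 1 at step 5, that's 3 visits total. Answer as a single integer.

Step 0: p0@(3,0) p1@(1,3) p2@(2,3) -> at (4,1): 0 [-], cum=0
Step 1: p0@ESC p1@(2,3) p2@(3,3) -> at (4,1): 0 [-], cum=0
Step 2: p0@ESC p1@(3,3) p2@(4,3) -> at (4,1): 0 [-], cum=0
Step 3: p0@ESC p1@(4,3) p2@(4,2) -> at (4,1): 0 [-], cum=0
Step 4: p0@ESC p1@(4,2) p2@(4,1) -> at (4,1): 1 [p2], cum=1
Step 5: p0@ESC p1@(4,1) p2@ESC -> at (4,1): 1 [p1], cum=2
Step 6: p0@ESC p1@ESC p2@ESC -> at (4,1): 0 [-], cum=2
Total visits = 2

Answer: 2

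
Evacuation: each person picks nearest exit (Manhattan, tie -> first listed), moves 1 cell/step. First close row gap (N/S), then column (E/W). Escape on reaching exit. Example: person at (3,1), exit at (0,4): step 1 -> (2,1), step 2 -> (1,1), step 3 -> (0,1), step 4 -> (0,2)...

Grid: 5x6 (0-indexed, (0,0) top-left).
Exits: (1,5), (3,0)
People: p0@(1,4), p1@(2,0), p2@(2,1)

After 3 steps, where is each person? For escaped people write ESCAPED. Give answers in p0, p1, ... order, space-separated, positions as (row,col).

Step 1: p0:(1,4)->(1,5)->EXIT | p1:(2,0)->(3,0)->EXIT | p2:(2,1)->(3,1)
Step 2: p0:escaped | p1:escaped | p2:(3,1)->(3,0)->EXIT

ESCAPED ESCAPED ESCAPED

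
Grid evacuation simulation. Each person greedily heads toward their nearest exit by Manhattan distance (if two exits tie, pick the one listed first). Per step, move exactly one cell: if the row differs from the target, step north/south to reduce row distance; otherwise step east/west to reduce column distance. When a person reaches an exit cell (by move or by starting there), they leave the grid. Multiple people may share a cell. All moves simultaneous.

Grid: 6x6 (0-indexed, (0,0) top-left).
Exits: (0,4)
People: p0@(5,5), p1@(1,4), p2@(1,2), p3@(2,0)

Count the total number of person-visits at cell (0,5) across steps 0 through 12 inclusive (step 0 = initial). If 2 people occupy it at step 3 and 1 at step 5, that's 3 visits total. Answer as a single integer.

Answer: 1

Derivation:
Step 0: p0@(5,5) p1@(1,4) p2@(1,2) p3@(2,0) -> at (0,5): 0 [-], cum=0
Step 1: p0@(4,5) p1@ESC p2@(0,2) p3@(1,0) -> at (0,5): 0 [-], cum=0
Step 2: p0@(3,5) p1@ESC p2@(0,3) p3@(0,0) -> at (0,5): 0 [-], cum=0
Step 3: p0@(2,5) p1@ESC p2@ESC p3@(0,1) -> at (0,5): 0 [-], cum=0
Step 4: p0@(1,5) p1@ESC p2@ESC p3@(0,2) -> at (0,5): 0 [-], cum=0
Step 5: p0@(0,5) p1@ESC p2@ESC p3@(0,3) -> at (0,5): 1 [p0], cum=1
Step 6: p0@ESC p1@ESC p2@ESC p3@ESC -> at (0,5): 0 [-], cum=1
Total visits = 1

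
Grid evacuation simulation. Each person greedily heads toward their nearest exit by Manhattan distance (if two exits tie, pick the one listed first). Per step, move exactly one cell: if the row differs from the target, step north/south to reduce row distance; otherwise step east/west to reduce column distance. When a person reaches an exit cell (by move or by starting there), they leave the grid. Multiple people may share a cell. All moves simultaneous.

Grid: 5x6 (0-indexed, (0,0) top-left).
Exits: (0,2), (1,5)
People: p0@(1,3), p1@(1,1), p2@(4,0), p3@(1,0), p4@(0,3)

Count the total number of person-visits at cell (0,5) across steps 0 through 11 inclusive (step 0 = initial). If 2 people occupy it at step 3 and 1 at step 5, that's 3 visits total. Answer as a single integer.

Step 0: p0@(1,3) p1@(1,1) p2@(4,0) p3@(1,0) p4@(0,3) -> at (0,5): 0 [-], cum=0
Step 1: p0@(0,3) p1@(0,1) p2@(3,0) p3@(0,0) p4@ESC -> at (0,5): 0 [-], cum=0
Step 2: p0@ESC p1@ESC p2@(2,0) p3@(0,1) p4@ESC -> at (0,5): 0 [-], cum=0
Step 3: p0@ESC p1@ESC p2@(1,0) p3@ESC p4@ESC -> at (0,5): 0 [-], cum=0
Step 4: p0@ESC p1@ESC p2@(0,0) p3@ESC p4@ESC -> at (0,5): 0 [-], cum=0
Step 5: p0@ESC p1@ESC p2@(0,1) p3@ESC p4@ESC -> at (0,5): 0 [-], cum=0
Step 6: p0@ESC p1@ESC p2@ESC p3@ESC p4@ESC -> at (0,5): 0 [-], cum=0
Total visits = 0

Answer: 0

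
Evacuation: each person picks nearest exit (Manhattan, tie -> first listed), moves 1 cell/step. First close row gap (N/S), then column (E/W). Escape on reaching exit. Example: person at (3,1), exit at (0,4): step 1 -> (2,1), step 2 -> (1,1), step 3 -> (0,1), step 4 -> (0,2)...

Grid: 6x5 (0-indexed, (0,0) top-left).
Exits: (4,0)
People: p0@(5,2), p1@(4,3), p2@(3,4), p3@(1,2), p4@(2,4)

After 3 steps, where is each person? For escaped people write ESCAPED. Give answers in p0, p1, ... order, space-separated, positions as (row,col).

Step 1: p0:(5,2)->(4,2) | p1:(4,3)->(4,2) | p2:(3,4)->(4,4) | p3:(1,2)->(2,2) | p4:(2,4)->(3,4)
Step 2: p0:(4,2)->(4,1) | p1:(4,2)->(4,1) | p2:(4,4)->(4,3) | p3:(2,2)->(3,2) | p4:(3,4)->(4,4)
Step 3: p0:(4,1)->(4,0)->EXIT | p1:(4,1)->(4,0)->EXIT | p2:(4,3)->(4,2) | p3:(3,2)->(4,2) | p4:(4,4)->(4,3)

ESCAPED ESCAPED (4,2) (4,2) (4,3)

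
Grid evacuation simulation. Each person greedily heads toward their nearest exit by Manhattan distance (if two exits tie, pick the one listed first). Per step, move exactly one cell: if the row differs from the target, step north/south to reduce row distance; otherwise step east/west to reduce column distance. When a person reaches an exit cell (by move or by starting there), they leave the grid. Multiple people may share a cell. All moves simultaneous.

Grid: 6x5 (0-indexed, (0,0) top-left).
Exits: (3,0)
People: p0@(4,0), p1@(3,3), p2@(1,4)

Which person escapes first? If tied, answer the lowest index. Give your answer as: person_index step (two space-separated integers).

Answer: 0 1

Derivation:
Step 1: p0:(4,0)->(3,0)->EXIT | p1:(3,3)->(3,2) | p2:(1,4)->(2,4)
Step 2: p0:escaped | p1:(3,2)->(3,1) | p2:(2,4)->(3,4)
Step 3: p0:escaped | p1:(3,1)->(3,0)->EXIT | p2:(3,4)->(3,3)
Step 4: p0:escaped | p1:escaped | p2:(3,3)->(3,2)
Step 5: p0:escaped | p1:escaped | p2:(3,2)->(3,1)
Step 6: p0:escaped | p1:escaped | p2:(3,1)->(3,0)->EXIT
Exit steps: [1, 3, 6]
First to escape: p0 at step 1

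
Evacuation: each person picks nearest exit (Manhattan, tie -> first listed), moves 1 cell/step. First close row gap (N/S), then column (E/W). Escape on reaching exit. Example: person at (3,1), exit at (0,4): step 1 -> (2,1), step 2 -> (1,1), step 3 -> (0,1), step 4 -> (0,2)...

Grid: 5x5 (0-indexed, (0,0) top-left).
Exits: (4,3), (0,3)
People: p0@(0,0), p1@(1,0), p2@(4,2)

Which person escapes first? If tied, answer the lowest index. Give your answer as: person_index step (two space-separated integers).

Answer: 2 1

Derivation:
Step 1: p0:(0,0)->(0,1) | p1:(1,0)->(0,0) | p2:(4,2)->(4,3)->EXIT
Step 2: p0:(0,1)->(0,2) | p1:(0,0)->(0,1) | p2:escaped
Step 3: p0:(0,2)->(0,3)->EXIT | p1:(0,1)->(0,2) | p2:escaped
Step 4: p0:escaped | p1:(0,2)->(0,3)->EXIT | p2:escaped
Exit steps: [3, 4, 1]
First to escape: p2 at step 1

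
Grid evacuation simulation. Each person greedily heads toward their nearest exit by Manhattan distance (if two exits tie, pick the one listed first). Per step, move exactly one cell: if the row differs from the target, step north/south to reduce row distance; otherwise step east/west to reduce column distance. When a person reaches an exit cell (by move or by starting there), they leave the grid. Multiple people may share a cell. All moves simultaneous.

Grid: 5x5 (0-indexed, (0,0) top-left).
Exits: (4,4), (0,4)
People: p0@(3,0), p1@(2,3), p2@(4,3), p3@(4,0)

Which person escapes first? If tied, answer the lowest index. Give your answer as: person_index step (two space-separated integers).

Answer: 2 1

Derivation:
Step 1: p0:(3,0)->(4,0) | p1:(2,3)->(3,3) | p2:(4,3)->(4,4)->EXIT | p3:(4,0)->(4,1)
Step 2: p0:(4,0)->(4,1) | p1:(3,3)->(4,3) | p2:escaped | p3:(4,1)->(4,2)
Step 3: p0:(4,1)->(4,2) | p1:(4,3)->(4,4)->EXIT | p2:escaped | p3:(4,2)->(4,3)
Step 4: p0:(4,2)->(4,3) | p1:escaped | p2:escaped | p3:(4,3)->(4,4)->EXIT
Step 5: p0:(4,3)->(4,4)->EXIT | p1:escaped | p2:escaped | p3:escaped
Exit steps: [5, 3, 1, 4]
First to escape: p2 at step 1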